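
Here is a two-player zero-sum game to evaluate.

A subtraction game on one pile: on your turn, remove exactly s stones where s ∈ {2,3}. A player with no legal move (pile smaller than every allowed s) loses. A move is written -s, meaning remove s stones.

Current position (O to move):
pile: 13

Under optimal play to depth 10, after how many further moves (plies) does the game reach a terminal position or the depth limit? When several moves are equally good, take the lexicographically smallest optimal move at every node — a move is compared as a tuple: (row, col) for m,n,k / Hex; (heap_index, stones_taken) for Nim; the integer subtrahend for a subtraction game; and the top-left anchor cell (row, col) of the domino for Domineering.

PV length from [13]: 5 plies

ply 1, O at 13 | -2=+1→11*; -3=+1→10
ply 2, X at 11 | -2=-1→9*; -3=-1→8
ply 3, O at 9 | -2=-1→7; -3=+1→6*
ply 4, X at 6 | -2=-1→4*; -3=-1→3
ply 5, O at 4 | -2=-1→2; -3=+1→1*
ply 6: 1 is terminal -1 (X); from 13 depth 10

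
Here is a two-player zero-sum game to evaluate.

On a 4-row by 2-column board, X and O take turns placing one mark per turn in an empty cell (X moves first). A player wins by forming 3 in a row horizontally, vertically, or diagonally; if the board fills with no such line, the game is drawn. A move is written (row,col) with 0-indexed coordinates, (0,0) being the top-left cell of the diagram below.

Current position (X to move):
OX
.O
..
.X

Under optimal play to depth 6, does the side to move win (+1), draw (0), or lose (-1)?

[OX/.O/../.X] X move#1: (1,0):+0/OX/XO/../.X*, (2,0):+0/OX/.O/X./.X, (2,1):+0/OX/.O/.X/.X, (3,0):+0/OX/.O/../XX
[OX/XO/../.X] O move#2: (2,0):+0/OX/XO/O./.X*, (2,1):+0/OX/XO/.O/.X, (3,0):+0/OX/XO/../OX
[OX/XO/O./.X] X move#3: (2,1):+0/OX/XO/OX/.X*, (3,0):+0/OX/XO/O./XX
[OX/XO/OX/.X] O move#4: (3,0):+0/OX/XO/OX/OX*
[OX/XO/OX/OX] end (terminal +0, X#5); searched OX/.O/../.X to 6

value(OX/.O/../.X, X) = 0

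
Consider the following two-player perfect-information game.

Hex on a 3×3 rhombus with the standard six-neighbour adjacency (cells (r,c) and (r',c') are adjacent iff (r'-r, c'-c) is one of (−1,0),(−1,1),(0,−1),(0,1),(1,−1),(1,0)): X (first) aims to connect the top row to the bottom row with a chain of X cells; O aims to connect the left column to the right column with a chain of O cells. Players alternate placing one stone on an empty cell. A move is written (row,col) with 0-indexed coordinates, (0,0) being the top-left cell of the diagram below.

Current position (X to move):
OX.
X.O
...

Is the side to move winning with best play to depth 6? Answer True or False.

X winning at [OX./X.O/...]: True

p1 X@[OX./X.O/...]: (0,2)[OXX/X.O/...]-1 (1,1)[OX./XXO/...]+1* (2,0)[OX./X.O/X..]+1 (2,1)[OX./X.O/.X.]+1 (2,2)[OX./X.O/..X]-1
p2 O@[OX./XXO/...]: (0,2)[OXO/XXO/...]-1* (2,0)[OX./XXO/O..]-1 (2,1)[OX./XXO/.O.]-1 (2,2)[OX./XXO/..O]-1
p3 X@[OXO/XXO/...]: (2,0)[OXO/XXO/X..]+1* (2,1)[OXO/XXO/.X.]+1 (2,2)[OXO/XXO/..X]+1
p4 O@[OXO/XXO/X..] terminal -1; root [OX./X.O/...] d6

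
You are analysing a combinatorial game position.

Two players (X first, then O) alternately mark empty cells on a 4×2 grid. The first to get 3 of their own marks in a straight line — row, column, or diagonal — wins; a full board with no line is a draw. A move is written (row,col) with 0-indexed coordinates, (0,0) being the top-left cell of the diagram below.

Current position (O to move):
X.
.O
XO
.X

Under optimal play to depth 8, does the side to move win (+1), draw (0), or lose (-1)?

[X./.O/XO/.X] O move#1: (0,1):+1/XO/.O/XO/.X*, (1,0):+0/X./OO/XO/.X, (3,0):-1/X./.O/XO/OX
[XO/.O/XO/.X] end (terminal -1, X#2); searched X./.O/XO/.X to 8

value(X./.O/XO/.X, O) = +1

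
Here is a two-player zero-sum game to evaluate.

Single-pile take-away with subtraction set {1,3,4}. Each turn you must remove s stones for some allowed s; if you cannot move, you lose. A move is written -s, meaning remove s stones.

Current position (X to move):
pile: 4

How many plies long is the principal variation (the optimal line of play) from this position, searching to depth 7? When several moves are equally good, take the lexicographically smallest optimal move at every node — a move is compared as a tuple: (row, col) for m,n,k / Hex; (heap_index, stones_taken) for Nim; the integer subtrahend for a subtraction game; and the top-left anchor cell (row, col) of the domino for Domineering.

ply 1, X at 4 | -1=-1→3; -3=-1→1; -4=+1→0*
ply 2: 0 is terminal -1 (O); from 4 depth 7

PV length from [4]: 1 ply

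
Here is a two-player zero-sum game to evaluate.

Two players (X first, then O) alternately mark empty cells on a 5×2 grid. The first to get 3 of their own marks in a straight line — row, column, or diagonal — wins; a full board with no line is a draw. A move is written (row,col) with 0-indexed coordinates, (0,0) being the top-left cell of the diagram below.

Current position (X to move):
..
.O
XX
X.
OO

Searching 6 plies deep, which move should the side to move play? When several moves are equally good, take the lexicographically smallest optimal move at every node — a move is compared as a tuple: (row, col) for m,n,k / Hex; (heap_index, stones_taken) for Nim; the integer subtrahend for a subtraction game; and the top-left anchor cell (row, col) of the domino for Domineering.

X's best at [../.O/XX/X./OO]: (1,0)

[../.O/XX/X./OO] X move#1: (0,0):+0/X./.O/XX/X./OO, (0,1):+0/.X/.O/XX/X./OO, (1,0):+1/../XO/XX/X./OO*, (3,1):+0/../.O/XX/XX/OO
[../XO/XX/X./OO] end (terminal -1, O#2); searched ../.O/XX/X./OO to 6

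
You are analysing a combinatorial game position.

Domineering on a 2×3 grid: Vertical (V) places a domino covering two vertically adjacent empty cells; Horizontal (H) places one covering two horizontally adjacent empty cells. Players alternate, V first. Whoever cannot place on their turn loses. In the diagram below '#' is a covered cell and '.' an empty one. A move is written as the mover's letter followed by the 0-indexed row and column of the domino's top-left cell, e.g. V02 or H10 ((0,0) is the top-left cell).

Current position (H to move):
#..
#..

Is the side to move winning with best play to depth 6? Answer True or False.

[#../#..] H move#1: H01:+1/###/#..*, H11:+1/#../###
[###/#..] end (terminal -1, V#2); searched #../#.. to 6

H winning at [#../#..]: True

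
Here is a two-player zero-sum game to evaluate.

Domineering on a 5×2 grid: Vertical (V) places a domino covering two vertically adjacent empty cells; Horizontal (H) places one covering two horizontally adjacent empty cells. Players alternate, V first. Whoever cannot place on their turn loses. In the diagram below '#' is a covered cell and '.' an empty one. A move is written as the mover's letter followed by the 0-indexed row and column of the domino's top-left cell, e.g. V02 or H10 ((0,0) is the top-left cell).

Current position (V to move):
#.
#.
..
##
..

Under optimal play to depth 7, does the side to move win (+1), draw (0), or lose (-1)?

value(#./#./../##/.., V) = -1

ply 1, V at #./#./../##/.. | V01=-1→##/##/../##/..*; V11=-1→#./##/.#/##/..
ply 2, H at ##/##/../##/.. | H20=+1→##/##/##/##/..*; H40=+1→##/##/../##/##
ply 3: ##/##/##/##/.. is terminal -1 (V); from #./#./../##/.. depth 7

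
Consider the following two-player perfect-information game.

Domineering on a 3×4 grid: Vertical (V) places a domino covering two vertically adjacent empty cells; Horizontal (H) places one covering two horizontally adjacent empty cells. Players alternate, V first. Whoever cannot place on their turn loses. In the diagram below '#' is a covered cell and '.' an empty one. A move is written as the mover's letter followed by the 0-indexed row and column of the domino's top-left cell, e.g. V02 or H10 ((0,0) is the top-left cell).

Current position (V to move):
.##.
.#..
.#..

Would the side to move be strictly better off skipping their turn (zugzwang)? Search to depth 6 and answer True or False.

ply 1, V at .##./.#../.#.. | V00=-1→###./##../.#..; V03=+1→.###/.#.#/.#..*; V10=-1→.##./##../##..; V12=+1→.##./.##./.##.; V13=+1→.##./.#.#/.#.#
ply 2, H at .###/.#.#/.#.. | H22=-1→.###/.#.#/.###*
ply 3, V at .###/.#.#/.### | V00=+1→####/##.#/.###*; V10=+1→.###/##.#/####
ply 4: ####/##.#/.### is terminal -1 (H); from .##./.#../.#.. depth 6
suppose V passes — search the same position with H to move:
pass> ply 1, H at .##./.#../.#.. | H12=+1→.##./.###/.#..*; H22=-1→.##./.#../.###
pass> ply 2, V at .##./.###/.#.. | V00=-1→###./####/.#..*; V10=-1→.##./####/##..
pass> ply 3, H at ###./####/.#.. | H22=+1→###./####/.###*
pass> ply 4: ###./####/.### is terminal -1 (V); from .##./.#../.#.. depth 6
for V: play +1, pass -1

zugzwang(.##./.#../.#.., V) = False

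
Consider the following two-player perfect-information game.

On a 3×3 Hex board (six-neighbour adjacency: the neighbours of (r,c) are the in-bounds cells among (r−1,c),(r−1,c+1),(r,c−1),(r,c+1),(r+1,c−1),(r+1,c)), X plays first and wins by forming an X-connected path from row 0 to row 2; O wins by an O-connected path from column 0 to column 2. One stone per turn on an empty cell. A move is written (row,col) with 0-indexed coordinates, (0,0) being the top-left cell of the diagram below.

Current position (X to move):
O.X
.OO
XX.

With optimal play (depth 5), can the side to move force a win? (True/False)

X winning at [O.X/.OO/XX.]: False

p1 X@[O.X/.OO/XX.]: (0,1)[OXX/.OO/XX.]-1* (1,0)[O.X/XOO/XX.]-1 (2,2)[O.X/.OO/XXX]-1
p2 O@[OXX/.OO/XX.]: (1,0)[OXX/OOO/XX.]+1* (2,2)[OXX/.OO/XXO]-1
p3 X@[OXX/OOO/XX.] terminal -1; root [O.X/.OO/XX.] d5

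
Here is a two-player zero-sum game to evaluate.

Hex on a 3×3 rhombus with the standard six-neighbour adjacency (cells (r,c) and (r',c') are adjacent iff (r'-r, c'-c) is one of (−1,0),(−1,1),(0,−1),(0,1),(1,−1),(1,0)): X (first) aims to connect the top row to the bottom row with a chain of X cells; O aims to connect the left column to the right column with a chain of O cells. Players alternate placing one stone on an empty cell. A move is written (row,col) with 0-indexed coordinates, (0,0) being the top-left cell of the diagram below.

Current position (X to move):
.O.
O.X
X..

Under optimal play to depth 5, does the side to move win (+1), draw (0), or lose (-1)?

p1 X@[.O./O.X/X..]: (0,0)[XO./O.X/X..]-1 (0,2)[.OX/O.X/X..]+1* (1,1)[.O./OXX/X..]-1 (2,1)[.O./O.X/XX.]-1 (2,2)[.O./O.X/X.X]-1
p2 O@[.OX/O.X/X..]: (0,0)[OOX/O.X/X..]-1* (1,1)[.OX/OOX/X..]-1 (2,1)[.OX/O.X/XO.]-1 (2,2)[.OX/O.X/X.O]-1
p3 X@[OOX/O.X/X..]: (1,1)[OOX/OXX/X..]+1* (2,1)[OOX/O.X/XX.]+1 (2,2)[OOX/O.X/X.X]+1
p4 O@[OOX/OXX/X..] terminal -1; root [.O./O.X/X..] d5

value(.O./O.X/X.., X) = +1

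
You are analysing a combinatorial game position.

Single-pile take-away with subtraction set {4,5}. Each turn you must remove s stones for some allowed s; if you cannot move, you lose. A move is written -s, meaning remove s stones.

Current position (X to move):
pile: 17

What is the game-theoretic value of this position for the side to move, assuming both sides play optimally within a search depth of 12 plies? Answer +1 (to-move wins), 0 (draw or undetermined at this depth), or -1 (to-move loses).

value(17, X) = +1

ply 1, X at 17 | -4=-1→13; -5=+1→12*
ply 2, O at 12 | -4=-1→8*; -5=-1→7
ply 3, X at 8 | -4=-1→4; -5=+1→3*
ply 4: 3 is terminal -1 (O); from 17 depth 12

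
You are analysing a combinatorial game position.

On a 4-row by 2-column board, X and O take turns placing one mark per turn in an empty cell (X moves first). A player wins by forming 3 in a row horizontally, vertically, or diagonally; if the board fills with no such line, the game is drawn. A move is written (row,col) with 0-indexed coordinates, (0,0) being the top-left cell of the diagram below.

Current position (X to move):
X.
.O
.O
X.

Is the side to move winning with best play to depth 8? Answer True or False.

[X./.O/.O/X.] X move#1: (0,1):-1/XX/.O/.O/X.*, (1,0):-1/X./XO/.O/X., (2,0):-1/X./.O/XO/X., (3,1):-1/X./.O/.O/XX
[XX/.O/.O/X.] O move#2: (1,0):+0/XX/OO/.O/X., (2,0):+0/XX/.O/OO/X., (3,1):+1/XX/.O/.O/XO*
[XX/.O/.O/XO] end (terminal -1, X#3); searched X./.O/.O/X. to 8

X winning at [X./.O/.O/X.]: False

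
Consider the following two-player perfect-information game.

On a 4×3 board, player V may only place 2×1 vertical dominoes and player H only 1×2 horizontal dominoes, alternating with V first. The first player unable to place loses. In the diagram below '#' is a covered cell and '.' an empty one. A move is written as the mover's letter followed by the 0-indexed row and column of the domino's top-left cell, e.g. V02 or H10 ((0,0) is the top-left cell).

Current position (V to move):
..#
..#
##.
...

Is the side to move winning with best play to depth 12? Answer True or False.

ply 1, V at ..#/..#/##./... | V00=+1→#.#/#.#/##./...*; V01=+1→.##/.##/##./...; V22=-1→..#/..#/###/..#
ply 2, H at #.#/#.#/##./... | H30=-1→#.#/#.#/##./##.*; H31=-1→#.#/#.#/##./.##
ply 3, V at #.#/#.#/##./##. | V01=+1→###/###/##./##.*; V22=+1→#.#/#.#/###/###
ply 4: ###/###/##./##. is terminal -1 (H); from ..#/..#/##./... depth 12

V winning at [..#/..#/##./...]: True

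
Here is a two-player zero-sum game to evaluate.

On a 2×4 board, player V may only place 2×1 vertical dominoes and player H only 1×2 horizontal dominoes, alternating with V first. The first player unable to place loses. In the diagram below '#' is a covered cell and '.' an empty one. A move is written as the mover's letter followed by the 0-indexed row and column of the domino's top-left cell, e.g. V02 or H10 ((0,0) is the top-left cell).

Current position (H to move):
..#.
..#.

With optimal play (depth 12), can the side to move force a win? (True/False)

p1 H@[..#./..#.]: H00[###./..#.]+1* H10[..#./###.]+1
p2 V@[###./..#.]: V03[####/..##]-1*
p3 H@[####/..##]: H10[####/####]+1*
p4 V@[####/####] terminal -1; root [..#./..#.] d12

H winning at [..#./..#.]: True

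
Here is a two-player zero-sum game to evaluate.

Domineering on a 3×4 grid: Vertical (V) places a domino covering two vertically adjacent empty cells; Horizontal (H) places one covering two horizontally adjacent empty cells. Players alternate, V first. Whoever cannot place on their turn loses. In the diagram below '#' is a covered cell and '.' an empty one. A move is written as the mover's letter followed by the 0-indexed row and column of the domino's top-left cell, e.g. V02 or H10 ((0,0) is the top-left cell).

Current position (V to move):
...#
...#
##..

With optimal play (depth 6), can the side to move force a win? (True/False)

p1 V@[...#/...#/##..]: V00[#..#/#..#/##..]-1 V01[.#.#/.#.#/##..]+1* V02[..##/..##/##..]-1 V12[...#/..##/###.]-1
p2 H@[.#.#/.#.#/##..]: H22[.#.#/.#.#/####]-1*
p3 V@[.#.#/.#.#/####]: V00[##.#/##.#/####]+1* V02[.###/.###/####]+1
p4 H@[##.#/##.#/####] terminal -1; root [...#/...#/##..] d6

V winning at [...#/...#/##..]: True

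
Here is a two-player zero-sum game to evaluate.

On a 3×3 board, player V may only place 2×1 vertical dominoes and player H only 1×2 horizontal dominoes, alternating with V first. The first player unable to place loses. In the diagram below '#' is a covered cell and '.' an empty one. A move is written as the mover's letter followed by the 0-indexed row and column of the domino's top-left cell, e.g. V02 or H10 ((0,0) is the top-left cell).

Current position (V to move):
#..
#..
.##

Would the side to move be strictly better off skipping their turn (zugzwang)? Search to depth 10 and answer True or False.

p1 V@[#../#../.##]: V01[##./##./.##]+1* V02[#.#/#.#/.##]+1
p2 H@[##./##./.##] terminal -1; root [#../#../.##] d10
pass branch (H moves first from the same position):
  | p1 H@[#../#../.##]: H01[###/#../.##]+1* H11[#../###/.##]+1
  | p2 V@[###/#../.##] terminal -1; root [#../#../.##] d10
V moving scores +1; V passing scores -1

zugzwang(#../#../.##, V) = False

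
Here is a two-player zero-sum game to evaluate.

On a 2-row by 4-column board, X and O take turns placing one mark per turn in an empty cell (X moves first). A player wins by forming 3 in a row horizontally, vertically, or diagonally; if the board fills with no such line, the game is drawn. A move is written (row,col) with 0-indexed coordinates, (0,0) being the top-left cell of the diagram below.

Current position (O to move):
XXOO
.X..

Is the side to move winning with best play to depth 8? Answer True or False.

O winning at [XXOO/.X..]: False

[XXOO/.X..] O move#1: (1,0):+0/XXOO/OX..*, (1,2):+0/XXOO/.XO., (1,3):+0/XXOO/.X.O
[XXOO/OX..] X move#2: (1,2):+0/XXOO/OXX.*, (1,3):+0/XXOO/OX.X
[XXOO/OXX.] O move#3: (1,3):+0/XXOO/OXXO*
[XXOO/OXXO] end (terminal +0, X#4); searched XXOO/.X.. to 8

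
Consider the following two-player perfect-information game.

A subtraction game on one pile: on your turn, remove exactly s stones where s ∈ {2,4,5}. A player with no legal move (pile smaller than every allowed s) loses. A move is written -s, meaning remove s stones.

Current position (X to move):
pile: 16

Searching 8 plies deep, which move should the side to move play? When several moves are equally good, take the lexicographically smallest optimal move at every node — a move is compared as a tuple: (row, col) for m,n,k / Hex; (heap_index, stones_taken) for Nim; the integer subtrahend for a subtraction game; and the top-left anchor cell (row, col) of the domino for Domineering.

[16] X move#1: -2:+1/14*, -4:-1/12, -5:-1/11
[14] O move#2: -2:-1/12*, -4:-1/10, -5:-1/9
[12] X move#3: -2:-1/10, -4:+1/8*, -5:+1/7
[8] O move#4: -2:-1/6*, -4:-1/4, -5:-1/3
[6] X move#5: -2:-1/4, -4:-1/2, -5:+1/1*
[1] end (terminal -1, O#6); searched 16 to 8

X's best at [16]: -2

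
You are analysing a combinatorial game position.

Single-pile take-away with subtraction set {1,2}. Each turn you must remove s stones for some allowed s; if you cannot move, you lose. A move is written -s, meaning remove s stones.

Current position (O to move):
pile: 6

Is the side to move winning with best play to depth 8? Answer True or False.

O winning at [6]: False

p1 O@[6]: -1[5]-1* -2[4]-1
p2 X@[5]: -1[4]-1 -2[3]+1*
p3 O@[3]: -1[2]-1* -2[1]-1
p4 X@[2]: -1[1]-1 -2[0]+1*
p5 O@[0] terminal -1; root [6] d8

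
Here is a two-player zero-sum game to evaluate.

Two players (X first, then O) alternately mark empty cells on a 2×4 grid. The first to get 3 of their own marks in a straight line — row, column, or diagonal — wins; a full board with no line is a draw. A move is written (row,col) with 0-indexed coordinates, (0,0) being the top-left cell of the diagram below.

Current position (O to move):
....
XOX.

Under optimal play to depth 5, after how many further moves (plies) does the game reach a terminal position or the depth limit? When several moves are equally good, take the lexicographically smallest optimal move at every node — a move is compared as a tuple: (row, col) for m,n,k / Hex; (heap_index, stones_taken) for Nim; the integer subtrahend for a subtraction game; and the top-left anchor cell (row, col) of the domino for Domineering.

ply 1, O at ..../XOX. | (0,0)=+0→O.../XOX.*; (0,1)=+0→.O../XOX.; (0,2)=+0→..O./XOX.; (0,3)=+0→...O/XOX.; (1,3)=+0→..../XOXO
ply 2, X at O.../XOX. | (0,1)=+0→OX../XOX.*; (0,2)=+0→O.X./XOX.; (0,3)=+0→O..X/XOX.; (1,3)=+0→O.../XOXX
ply 3, O at OX../XOX. | (0,2)=+0→OXO./XOX.*; (0,3)=+0→OX.O/XOX.; (1,3)=+0→OX../XOXO
ply 4, X at OXO./XOX. | (0,3)=+0→OXOX/XOX.*; (1,3)=+0→OXO./XOXX
ply 5, O at OXOX/XOX. | (1,3)=+0→OXOX/XOXO*
ply 6: OXOX/XOXO is terminal +0 (X); from ..../XOX. depth 5

PV length from [..../XOX.]: 5 plies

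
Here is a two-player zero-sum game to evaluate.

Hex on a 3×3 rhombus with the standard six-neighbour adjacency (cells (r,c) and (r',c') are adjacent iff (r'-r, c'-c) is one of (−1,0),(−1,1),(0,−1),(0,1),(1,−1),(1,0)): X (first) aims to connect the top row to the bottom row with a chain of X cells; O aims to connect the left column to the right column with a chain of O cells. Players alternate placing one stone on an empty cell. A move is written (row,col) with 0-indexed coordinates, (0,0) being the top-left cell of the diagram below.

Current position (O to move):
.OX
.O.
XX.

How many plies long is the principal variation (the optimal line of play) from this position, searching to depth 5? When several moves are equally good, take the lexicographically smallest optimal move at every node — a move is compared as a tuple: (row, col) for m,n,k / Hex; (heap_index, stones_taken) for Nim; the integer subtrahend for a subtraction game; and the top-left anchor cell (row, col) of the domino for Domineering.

PV length from [.OX/.O./XX.]: 3 plies

p1 O@[.OX/.O./XX.]: (0,0)[OOX/.O./XX.]-1 (1,0)[.OX/OO./XX.]-1 (1,2)[.OX/.OO/XX.]+1* (2,2)[.OX/.O./XXO]-1
p2 X@[.OX/.OO/XX.]: (0,0)[XOX/.OO/XX.]-1* (1,0)[.OX/XOO/XX.]-1 (2,2)[.OX/.OO/XXX]-1
p3 O@[XOX/.OO/XX.]: (1,0)[XOX/OOO/XX.]+1* (2,2)[XOX/.OO/XXO]-1
p4 X@[XOX/OOO/XX.] terminal -1; root [.OX/.O./XX.] d5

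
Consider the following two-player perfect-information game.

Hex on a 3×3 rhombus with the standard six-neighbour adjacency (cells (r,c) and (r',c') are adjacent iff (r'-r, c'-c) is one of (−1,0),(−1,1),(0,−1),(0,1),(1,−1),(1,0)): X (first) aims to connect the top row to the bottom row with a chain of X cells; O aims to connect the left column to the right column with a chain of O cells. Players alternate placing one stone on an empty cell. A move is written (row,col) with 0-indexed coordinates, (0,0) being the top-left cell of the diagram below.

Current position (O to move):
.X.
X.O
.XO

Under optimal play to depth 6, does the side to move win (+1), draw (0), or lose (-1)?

ply 1, O at .X./X.O/.XO | (0,0)=-1→OX./X.O/.XO*; (0,2)=-1→.XO/X.O/.XO; (1,1)=-1→.X./XOO/.XO; (2,0)=-1→.X./X.O/OXO
ply 2, X at OX./X.O/.XO | (0,2)=+1→OXX/X.O/.XO*; (1,1)=+1→OX./XXO/.XO; (2,0)=+1→OX./X.O/XXO
ply 3, O at OXX/X.O/.XO | (1,1)=-1→OXX/XOO/.XO*; (2,0)=-1→OXX/X.O/OXO
ply 4, X at OXX/XOO/.XO | (2,0)=+1→OXX/XOO/XXO*
ply 5: OXX/XOO/XXO is terminal -1 (O); from .X./X.O/.XO depth 6

value(.X./X.O/.XO, O) = -1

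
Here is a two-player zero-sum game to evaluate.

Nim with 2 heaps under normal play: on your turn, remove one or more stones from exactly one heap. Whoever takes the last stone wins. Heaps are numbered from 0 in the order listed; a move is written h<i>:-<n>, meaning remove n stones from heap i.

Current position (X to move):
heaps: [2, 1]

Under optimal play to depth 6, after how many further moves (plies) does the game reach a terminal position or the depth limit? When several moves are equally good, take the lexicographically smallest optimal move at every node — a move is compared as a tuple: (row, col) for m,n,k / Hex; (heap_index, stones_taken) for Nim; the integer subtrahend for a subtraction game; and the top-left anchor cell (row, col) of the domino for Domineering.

PV length from [(2,1)]: 3 plies

ply 1, X at (2,1) | h0:-1=+1→(1,1)*; h0:-2=-1→(0,1); h1:-1=-1→(2,0)
ply 2, O at (1,1) | h0:-1=-1→(0,1)*; h1:-1=-1→(1,0)
ply 3, X at (0,1) | h1:-1=+1→(0,0)*
ply 4: (0,0) is terminal -1 (O); from (2,1) depth 6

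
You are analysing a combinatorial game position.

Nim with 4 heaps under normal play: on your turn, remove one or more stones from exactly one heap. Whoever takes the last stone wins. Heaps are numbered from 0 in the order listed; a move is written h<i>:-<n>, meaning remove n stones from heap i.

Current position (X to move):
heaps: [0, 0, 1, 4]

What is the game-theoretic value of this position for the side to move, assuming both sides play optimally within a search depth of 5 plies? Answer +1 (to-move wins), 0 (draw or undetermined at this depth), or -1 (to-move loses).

value((0,0,1,4), X) = +1

[(0,0,1,4)] X move#1: h2:-1:-1/(0,0,0,4), h3:-1:-1/(0,0,1,3), h3:-2:-1/(0,0,1,2), h3:-3:+1/(0,0,1,1)*, h3:-4:-1/(0,0,1,0)
[(0,0,1,1)] O move#2: h2:-1:-1/(0,0,0,1)*, h3:-1:-1/(0,0,1,0)
[(0,0,0,1)] X move#3: h3:-1:+1/(0,0,0,0)*
[(0,0,0,0)] end (terminal -1, O#4); searched (0,0,1,4) to 5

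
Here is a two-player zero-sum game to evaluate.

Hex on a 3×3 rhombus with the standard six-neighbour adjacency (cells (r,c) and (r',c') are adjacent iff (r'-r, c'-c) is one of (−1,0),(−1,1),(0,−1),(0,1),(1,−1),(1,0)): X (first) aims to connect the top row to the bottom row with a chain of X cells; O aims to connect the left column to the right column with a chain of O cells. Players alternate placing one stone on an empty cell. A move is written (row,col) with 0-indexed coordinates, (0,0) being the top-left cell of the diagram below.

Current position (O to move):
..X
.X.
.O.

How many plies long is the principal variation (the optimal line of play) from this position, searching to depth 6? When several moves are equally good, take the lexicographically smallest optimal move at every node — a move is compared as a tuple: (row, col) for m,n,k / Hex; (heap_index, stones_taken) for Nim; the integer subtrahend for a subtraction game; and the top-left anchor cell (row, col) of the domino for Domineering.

p1 O@[..X/.X./.O.]: (0,0)[O.X/.X./.O.]-1 (0,1)[.OX/.X./.O.]-1 (1,0)[..X/OX./.O.]-1 (1,2)[..X/.XO/.O.]-1 (2,0)[..X/.X./OO.]+1* (2,2)[..X/.X./.OO]-1
p2 X@[..X/.X./OO.]: (0,0)[X.X/.X./OO.]-1* (0,1)[.XX/.X./OO.]-1 (1,0)[..X/XX./OO.]-1 (1,2)[..X/.XX/OO.]-1 (2,2)[..X/.X./OOX]-1
p3 O@[X.X/.X./OO.]: (0,1)[XOX/.X./OO.]+1* (1,0)[X.X/OX./OO.]+1 (1,2)[X.X/.XO/OO.]+1 (2,2)[X.X/.X./OOO]+1
p4 X@[XOX/.X./OO.]: (1,0)[XOX/XX./OO.]-1* (1,2)[XOX/.XX/OO.]-1 (2,2)[XOX/.X./OOX]-1
p5 O@[XOX/XX./OO.]: (1,2)[XOX/XXO/OO.]+1* (2,2)[XOX/XX./OOO]+1
p6 X@[XOX/XXO/OO.] terminal -1; root [..X/.X./.O.] d6

PV length from [..X/.X./.O.]: 5 plies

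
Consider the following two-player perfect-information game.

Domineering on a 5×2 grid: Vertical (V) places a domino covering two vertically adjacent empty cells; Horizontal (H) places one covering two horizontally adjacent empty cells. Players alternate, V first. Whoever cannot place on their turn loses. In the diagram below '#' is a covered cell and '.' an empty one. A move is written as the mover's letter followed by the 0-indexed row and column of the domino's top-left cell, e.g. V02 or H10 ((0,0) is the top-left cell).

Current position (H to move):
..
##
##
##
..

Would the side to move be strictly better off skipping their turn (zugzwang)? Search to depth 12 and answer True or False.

zugzwang(../##/##/##/.., H) = False

[../##/##/##/..] H move#1: H00:+1/##/##/##/##/..*, H40:+1/../##/##/##/##
[##/##/##/##/..] end (terminal -1, V#2); searched ../##/##/##/.. to 12
suppose H passes — search the same position with V to move:
pass> [../##/##/##/..] end (terminal -1, V#1); searched ../##/##/##/.. to 12
for H: play +1, pass +1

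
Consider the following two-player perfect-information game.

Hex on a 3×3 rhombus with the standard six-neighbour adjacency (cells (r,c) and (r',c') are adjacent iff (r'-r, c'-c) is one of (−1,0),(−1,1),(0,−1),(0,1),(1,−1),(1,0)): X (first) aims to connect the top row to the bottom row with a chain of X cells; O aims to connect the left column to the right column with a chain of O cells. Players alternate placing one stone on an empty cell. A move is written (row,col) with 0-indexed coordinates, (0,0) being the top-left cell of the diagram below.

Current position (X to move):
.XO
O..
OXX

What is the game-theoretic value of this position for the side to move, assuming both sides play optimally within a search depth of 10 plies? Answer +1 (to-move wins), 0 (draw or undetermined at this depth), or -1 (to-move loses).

ply 1, X at .XO/O../OXX | (0,0)=-1→XXO/O../OXX; (1,1)=+1→.XO/OX./OXX*; (1,2)=-1→.XO/O.X/OXX
ply 2: .XO/OX./OXX is terminal -1 (O); from .XO/O../OXX depth 10

value(.XO/O../OXX, X) = +1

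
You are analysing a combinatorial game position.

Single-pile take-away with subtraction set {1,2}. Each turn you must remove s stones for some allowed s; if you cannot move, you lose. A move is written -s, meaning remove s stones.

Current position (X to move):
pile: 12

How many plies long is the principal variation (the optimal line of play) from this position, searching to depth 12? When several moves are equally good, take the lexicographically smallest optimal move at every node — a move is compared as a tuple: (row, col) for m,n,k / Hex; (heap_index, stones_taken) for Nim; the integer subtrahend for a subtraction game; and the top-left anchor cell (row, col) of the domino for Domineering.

PV length from [12]: 8 plies

ply 1, X at 12 | -1=-1→11*; -2=-1→10
ply 2, O at 11 | -1=-1→10; -2=+1→9*
ply 3, X at 9 | -1=-1→8*; -2=-1→7
ply 4, O at 8 | -1=-1→7; -2=+1→6*
ply 5, X at 6 | -1=-1→5*; -2=-1→4
ply 6, O at 5 | -1=-1→4; -2=+1→3*
ply 7, X at 3 | -1=-1→2*; -2=-1→1
ply 8, O at 2 | -1=-1→1; -2=+1→0*
ply 9: 0 is terminal -1 (X); from 12 depth 12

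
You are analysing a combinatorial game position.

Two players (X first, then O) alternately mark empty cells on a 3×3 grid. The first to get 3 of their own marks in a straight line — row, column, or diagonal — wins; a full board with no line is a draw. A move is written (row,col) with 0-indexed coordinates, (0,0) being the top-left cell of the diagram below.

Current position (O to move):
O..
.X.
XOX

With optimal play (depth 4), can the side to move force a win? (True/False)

O winning at [O../.X./XOX]: False

[O../.X./XOX] O move#1: (0,1):-1/OO./.X./XOX, (0,2):+0/O.O/.X./XOX*, (1,0):-1/O../OX./XOX, (1,2):-1/O../.XO/XOX
[O.O/.X./XOX] X move#2: (0,1):+0/OXO/.X./XOX*, (1,0):-1/O.O/XX./XOX, (1,2):-1/O.O/.XX/XOX
[OXO/.X./XOX] O move#3: (1,0):+0/OXO/OX./XOX*, (1,2):+0/OXO/.XO/XOX
[OXO/OX./XOX] X move#4: (1,2):+0/OXO/OXX/XOX*
[OXO/OXX/XOX] end (terminal +0, O#5); searched O../.X./XOX to 4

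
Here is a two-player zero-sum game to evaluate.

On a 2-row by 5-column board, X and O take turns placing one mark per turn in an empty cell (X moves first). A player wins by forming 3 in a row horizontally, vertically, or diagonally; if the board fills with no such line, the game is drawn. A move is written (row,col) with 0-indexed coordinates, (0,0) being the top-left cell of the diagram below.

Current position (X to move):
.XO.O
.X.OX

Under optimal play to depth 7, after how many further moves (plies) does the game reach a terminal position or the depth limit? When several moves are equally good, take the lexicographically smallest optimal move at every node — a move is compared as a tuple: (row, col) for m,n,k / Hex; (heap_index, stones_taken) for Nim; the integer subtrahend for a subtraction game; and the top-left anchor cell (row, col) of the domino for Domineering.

p1 X@[.XO.O/.X.OX]: (0,0)[XXO.O/.X.OX]-1 (0,3)[.XOXO/.X.OX]+0* (1,0)[.XO.O/XX.OX]-1 (1,2)[.XO.O/.XXOX]-1
p2 O@[.XOXO/.X.OX]: (0,0)[OXOXO/.X.OX]+0* (1,0)[.XOXO/OX.OX]+0 (1,2)[.XOXO/.XOOX]+0
p3 X@[OXOXO/.X.OX]: (1,0)[OXOXO/XX.OX]+0* (1,2)[OXOXO/.XXOX]+0
p4 O@[OXOXO/XX.OX]: (1,2)[OXOXO/XXOOX]+0*
p5 X@[OXOXO/XXOOX] terminal +0; root [.XO.O/.X.OX] d7

PV length from [.XO.O/.X.OX]: 4 plies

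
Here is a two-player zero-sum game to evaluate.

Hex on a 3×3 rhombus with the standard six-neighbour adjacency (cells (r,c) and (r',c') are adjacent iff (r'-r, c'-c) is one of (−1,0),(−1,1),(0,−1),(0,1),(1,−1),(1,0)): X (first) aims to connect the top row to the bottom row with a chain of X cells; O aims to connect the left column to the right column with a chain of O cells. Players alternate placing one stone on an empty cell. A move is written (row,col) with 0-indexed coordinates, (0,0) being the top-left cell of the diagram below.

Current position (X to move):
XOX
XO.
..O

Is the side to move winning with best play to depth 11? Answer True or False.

X winning at [XOX/XO./..O]: True

p1 X@[XOX/XO./..O]: (1,2)[XOX/XOX/..O]+1* (2,0)[XOX/XO./X.O]+1 (2,1)[XOX/XO./.XO]+1
p2 O@[XOX/XOX/..O]: (2,0)[XOX/XOX/O.O]-1* (2,1)[XOX/XOX/.OO]-1
p3 X@[XOX/XOX/O.O]: (2,1)[XOX/XOX/OXO]+1*
p4 O@[XOX/XOX/OXO] terminal -1; root [XOX/XO./..O] d11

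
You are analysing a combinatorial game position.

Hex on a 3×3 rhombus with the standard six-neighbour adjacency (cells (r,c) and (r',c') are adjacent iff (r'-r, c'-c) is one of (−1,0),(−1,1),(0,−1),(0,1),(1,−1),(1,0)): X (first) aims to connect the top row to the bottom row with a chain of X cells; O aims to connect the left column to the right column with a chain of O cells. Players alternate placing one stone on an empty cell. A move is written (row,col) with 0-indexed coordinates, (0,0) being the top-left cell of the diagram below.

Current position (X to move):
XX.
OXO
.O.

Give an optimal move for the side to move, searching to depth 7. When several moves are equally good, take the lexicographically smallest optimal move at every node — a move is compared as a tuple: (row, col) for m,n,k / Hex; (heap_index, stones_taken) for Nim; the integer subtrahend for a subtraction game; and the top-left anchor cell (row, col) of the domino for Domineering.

X's best at [XX./OXO/.O.]: (2,0)

ply 1, X at XX./OXO/.O. | (0,2)=-1→XXX/OXO/.O.; (2,0)=+1→XX./OXO/XO.*; (2,2)=-1→XX./OXO/.OX
ply 2: XX./OXO/XO. is terminal -1 (O); from XX./OXO/.O. depth 7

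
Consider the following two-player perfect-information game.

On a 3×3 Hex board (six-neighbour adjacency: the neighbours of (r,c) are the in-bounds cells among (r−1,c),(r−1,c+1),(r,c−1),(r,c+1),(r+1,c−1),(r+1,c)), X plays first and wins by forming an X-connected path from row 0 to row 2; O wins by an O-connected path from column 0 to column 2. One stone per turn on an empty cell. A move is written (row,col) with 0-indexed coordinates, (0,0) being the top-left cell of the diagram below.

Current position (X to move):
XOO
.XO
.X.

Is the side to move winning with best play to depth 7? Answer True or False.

ply 1, X at XOO/.XO/.X. | (1,0)=+1→XOO/XXO/.X.*; (2,0)=-1→XOO/.XO/XX.; (2,2)=-1→XOO/.XO/.XX
ply 2: XOO/XXO/.X. is terminal -1 (O); from XOO/.XO/.X. depth 7

X winning at [XOO/.XO/.X.]: True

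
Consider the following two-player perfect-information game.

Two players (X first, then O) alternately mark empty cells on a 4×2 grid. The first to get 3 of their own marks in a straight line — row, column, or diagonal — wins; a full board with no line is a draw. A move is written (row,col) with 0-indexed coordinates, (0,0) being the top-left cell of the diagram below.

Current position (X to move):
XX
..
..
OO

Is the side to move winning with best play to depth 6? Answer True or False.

p1 X@[XX/../../OO]: (1,0)[XX/X./../OO]+0* (1,1)[XX/.X/../OO]+0 (2,0)[XX/../X./OO]+0 (2,1)[XX/../.X/OO]+0
p2 O@[XX/X./../OO]: (1,1)[XX/XO/../OO]-1 (2,0)[XX/X./O./OO]+0* (2,1)[XX/X./.O/OO]-1
p3 X@[XX/X./O./OO]: (1,1)[XX/XX/O./OO]+0* (2,1)[XX/X./OX/OO]+0
p4 O@[XX/XX/O./OO]: (2,1)[XX/XX/OO/OO]+0*
p5 X@[XX/XX/OO/OO] terminal +0; root [XX/../../OO] d6

X winning at [XX/../../OO]: False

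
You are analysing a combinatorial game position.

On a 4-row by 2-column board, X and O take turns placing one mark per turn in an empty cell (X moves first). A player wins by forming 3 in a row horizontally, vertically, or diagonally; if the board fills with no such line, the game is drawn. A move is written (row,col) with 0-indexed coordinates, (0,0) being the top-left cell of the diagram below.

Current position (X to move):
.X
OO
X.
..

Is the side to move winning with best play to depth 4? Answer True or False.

X winning at [.X/OO/X./..]: False

ply 1, X at .X/OO/X./.. | (0,0)=+0→XX/OO/X./..*; (2,1)=+0→.X/OO/XX/..; (3,0)=+0→.X/OO/X./X.; (3,1)=+0→.X/OO/X./.X
ply 2, O at XX/OO/X./.. | (2,1)=+0→XX/OO/XO/..*; (3,0)=+0→XX/OO/X./O.; (3,1)=+0→XX/OO/X./.O
ply 3, X at XX/OO/XO/.. | (3,0)=-1→XX/OO/XO/X.; (3,1)=+0→XX/OO/XO/.X*
ply 4, O at XX/OO/XO/.X | (3,0)=+0→XX/OO/XO/OX*
ply 5: XX/OO/XO/OX is terminal +0 (X); from .X/OO/X./.. depth 4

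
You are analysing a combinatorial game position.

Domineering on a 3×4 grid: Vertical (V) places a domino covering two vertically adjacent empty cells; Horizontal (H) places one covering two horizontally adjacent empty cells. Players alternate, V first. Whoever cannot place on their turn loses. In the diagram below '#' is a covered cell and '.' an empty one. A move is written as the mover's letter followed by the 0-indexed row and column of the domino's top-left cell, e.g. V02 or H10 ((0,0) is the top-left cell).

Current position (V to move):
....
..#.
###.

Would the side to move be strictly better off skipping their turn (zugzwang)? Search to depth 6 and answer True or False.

ply 1, V at ..../..#./###. | V00=+1→#.../#.#./###.*; V01=+1→.#../.##./###.; V03=-1→...#/..##/###.; V13=-1→..../..##/####
ply 2, H at #.../#.#./###. | H01=-1→###./#.#./###.*; H02=-1→#.##/#.#./###.
ply 3, V at ###./#.#./###. | V03=+1→####/#.##/###.*; V13=+1→###./#.##/####
ply 4: ####/#.##/###. is terminal -1 (H); from ..../..#./###. depth 6
if V skipped the turn, H would face:
~ ply 1, H at ..../..#./###. | H00=+1→##../..#./###.*; H01=-1→.##./..#./###.; H02=-1→..##/..#./###.; H10=+1→..../###./###.
~ ply 2, V at ##../..#./###. | V03=-1→##.#/..##/###.*; V13=-1→##../..##/####
~ ply 3, H at ##.#/..##/###. | H10=+1→##.#/####/###.*
~ ply 4: ##.#/####/###. is terminal -1 (V); from ..../..#./###. depth 6
compare (V): move=+1 vs pass=-1

zugzwang(..../..#./###., V) = False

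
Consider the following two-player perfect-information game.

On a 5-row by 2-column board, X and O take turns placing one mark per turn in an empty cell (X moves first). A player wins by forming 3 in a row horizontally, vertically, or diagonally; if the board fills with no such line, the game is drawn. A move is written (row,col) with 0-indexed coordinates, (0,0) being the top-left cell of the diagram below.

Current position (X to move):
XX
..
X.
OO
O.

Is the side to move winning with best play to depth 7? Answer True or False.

X winning at [XX/../X./OO/O.]: True

ply 1, X at XX/../X./OO/O. | (1,0)=+1→XX/X./X./OO/O.*; (1,1)=+1→XX/.X/X./OO/O.; (2,1)=+1→XX/../XX/OO/O.; (4,1)=+0→XX/../X./OO/OX
ply 2: XX/X./X./OO/O. is terminal -1 (O); from XX/../X./OO/O. depth 7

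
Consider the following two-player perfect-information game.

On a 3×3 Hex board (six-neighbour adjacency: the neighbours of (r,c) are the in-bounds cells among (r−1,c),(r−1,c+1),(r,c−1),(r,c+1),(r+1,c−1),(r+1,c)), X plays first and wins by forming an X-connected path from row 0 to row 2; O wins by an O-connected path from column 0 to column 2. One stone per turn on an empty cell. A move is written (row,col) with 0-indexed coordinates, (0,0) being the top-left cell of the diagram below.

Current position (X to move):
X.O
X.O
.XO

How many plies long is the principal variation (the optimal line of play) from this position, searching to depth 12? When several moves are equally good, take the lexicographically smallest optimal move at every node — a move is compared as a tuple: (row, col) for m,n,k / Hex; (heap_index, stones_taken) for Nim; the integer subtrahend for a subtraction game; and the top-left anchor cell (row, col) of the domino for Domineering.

p1 X@[X.O/X.O/.XO]: (0,1)[XXO/X.O/.XO]+1* (1,1)[X.O/XXO/.XO]+1 (2,0)[X.O/X.O/XXO]+1
p2 O@[XXO/X.O/.XO]: (1,1)[XXO/XOO/.XO]-1* (2,0)[XXO/X.O/OXO]-1
p3 X@[XXO/XOO/.XO]: (2,0)[XXO/XOO/XXO]+1*
p4 O@[XXO/XOO/XXO] terminal -1; root [X.O/X.O/.XO] d12

PV length from [X.O/X.O/.XO]: 3 plies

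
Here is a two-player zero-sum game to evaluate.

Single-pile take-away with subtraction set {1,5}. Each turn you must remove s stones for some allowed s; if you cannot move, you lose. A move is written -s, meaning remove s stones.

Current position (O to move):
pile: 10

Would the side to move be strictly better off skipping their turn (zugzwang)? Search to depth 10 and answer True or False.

zugzwang(10, O) = True

[10] O move#1: -1:-1/9*, -5:-1/5
[9] X move#2: -1:+1/8*, -5:+1/4
[8] O move#3: -1:-1/7*, -5:-1/3
[7] X move#4: -1:+1/6*, -5:+1/2
[6] O move#5: -1:-1/5*, -5:-1/1
[5] X move#6: -1:+1/4*, -5:+1/0
[4] O move#7: -1:-1/3*
[3] X move#8: -1:+1/2*
[2] O move#9: -1:-1/1*
[1] X move#10: -1:+1/0*
[0] end (terminal -1, O#11); searched 10 to 10
pass branch (X moves first from the same position):
  | [10] X move#1: -1:-1/9*, -5:-1/5
  | [9] O move#2: -1:+1/8*, -5:+1/4
  | [8] X move#3: -1:-1/7*, -5:-1/3
  | [7] O move#4: -1:+1/6*, -5:+1/2
  | [6] X move#5: -1:-1/5*, -5:-1/1
  | [5] O move#6: -1:+1/4*, -5:+1/0
  | [4] X move#7: -1:-1/3*
  | [3] O move#8: -1:+1/2*
  | [2] X move#9: -1:-1/1*
  | [1] O move#10: -1:+1/0*
  | [0] end (terminal -1, X#11); searched 10 to 10
O moving scores -1; O passing scores +1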